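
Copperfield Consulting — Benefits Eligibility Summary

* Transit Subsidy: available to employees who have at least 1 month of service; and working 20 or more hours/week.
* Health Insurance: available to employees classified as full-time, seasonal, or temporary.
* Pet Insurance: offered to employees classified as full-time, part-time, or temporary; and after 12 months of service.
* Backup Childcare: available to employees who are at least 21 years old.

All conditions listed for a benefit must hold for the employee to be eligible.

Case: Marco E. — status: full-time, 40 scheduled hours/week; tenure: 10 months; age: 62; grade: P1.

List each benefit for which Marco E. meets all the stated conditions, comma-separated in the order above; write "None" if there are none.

Transit Subsidy — service 10 months ≥ 1 month ✓; 40 hrs/wk ≥ 20 ✓ → eligible.
Health Insurance — status full-time ✓ → eligible.
Pet Insurance — status full-time ✓; service 10 months < 12 months ✗ → not eligible.
Backup Childcare — age 62 ≥ 21 ✓ → eligible.

Transit Subsidy, Health Insurance, Backup Childcare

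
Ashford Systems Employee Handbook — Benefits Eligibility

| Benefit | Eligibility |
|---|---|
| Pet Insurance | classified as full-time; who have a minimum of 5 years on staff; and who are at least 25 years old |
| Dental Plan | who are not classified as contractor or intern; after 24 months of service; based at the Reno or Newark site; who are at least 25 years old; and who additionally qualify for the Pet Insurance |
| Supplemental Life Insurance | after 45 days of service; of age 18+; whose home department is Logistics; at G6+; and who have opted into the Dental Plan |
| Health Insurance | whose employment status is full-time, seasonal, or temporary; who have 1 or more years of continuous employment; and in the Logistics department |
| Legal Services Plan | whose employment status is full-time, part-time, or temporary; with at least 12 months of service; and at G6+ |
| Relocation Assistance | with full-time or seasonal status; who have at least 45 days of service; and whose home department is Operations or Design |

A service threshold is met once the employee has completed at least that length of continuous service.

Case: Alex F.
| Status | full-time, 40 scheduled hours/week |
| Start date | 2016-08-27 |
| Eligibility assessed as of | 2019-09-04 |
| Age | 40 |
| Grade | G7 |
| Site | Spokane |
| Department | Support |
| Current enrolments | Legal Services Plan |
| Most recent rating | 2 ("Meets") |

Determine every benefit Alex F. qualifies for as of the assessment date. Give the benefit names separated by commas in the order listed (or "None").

Service from 2016-08-27 to 2019-09-04: 1103 days.
Pet Insurance — status full-time ✓; service 1103 days < 5 years (≈1825 days) ✗ → not eligible.
Dental Plan — status full-time ✓ (not excluded); service 1103 days ≥ 24 months (≈720 days) ✓; site Spokane ✗ (not Reno or Newark) → not eligible.
Supplemental Life Insurance — service 1103 days ≥ 45 days ✓; age 40 ≥ 18 ✓; dept Support ✗ → not eligible.
Health Insurance — status full-time ✓; service 1103 days ≥ 1 year (≈365 days) ✓; dept Support ✗ → not eligible.
Legal Services Plan — status full-time ✓; service 1103 days ≥ 12 months (≈360 days) ✓; grade G7 ≥ G6 ✓ → eligible.
Relocation Assistance — status full-time ✓; service 1103 days ≥ 45 days ✓; dept Support ✗ → not eligible.

Legal Services Plan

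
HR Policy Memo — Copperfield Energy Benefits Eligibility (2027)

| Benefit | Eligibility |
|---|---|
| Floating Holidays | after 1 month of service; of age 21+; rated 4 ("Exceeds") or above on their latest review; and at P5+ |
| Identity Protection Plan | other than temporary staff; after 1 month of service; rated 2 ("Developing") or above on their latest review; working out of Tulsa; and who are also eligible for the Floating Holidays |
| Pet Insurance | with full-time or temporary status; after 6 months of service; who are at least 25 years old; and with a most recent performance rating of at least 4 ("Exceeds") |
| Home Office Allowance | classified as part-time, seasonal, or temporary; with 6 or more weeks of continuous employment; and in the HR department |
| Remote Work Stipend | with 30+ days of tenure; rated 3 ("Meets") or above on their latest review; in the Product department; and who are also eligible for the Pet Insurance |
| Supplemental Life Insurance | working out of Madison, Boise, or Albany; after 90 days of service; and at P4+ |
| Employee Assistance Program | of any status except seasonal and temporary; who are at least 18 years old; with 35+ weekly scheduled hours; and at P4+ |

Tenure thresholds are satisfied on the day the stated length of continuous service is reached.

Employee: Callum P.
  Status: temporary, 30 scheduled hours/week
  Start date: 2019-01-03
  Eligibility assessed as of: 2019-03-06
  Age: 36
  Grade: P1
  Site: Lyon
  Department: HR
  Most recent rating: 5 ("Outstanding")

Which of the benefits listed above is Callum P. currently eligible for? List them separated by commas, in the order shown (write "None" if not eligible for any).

Service from 2019-01-03 to 2019-03-06: 62 days.
Floating Holidays — service 62 days ≥ 1 month (≈30 days) ✓; age 36 ≥ 21 ✓; rating 5 ≥ 4 ✓; grade P1 < P5 ✗ → not eligible.
Identity Protection Plan — status temporary ✗ (excluded) → not eligible.
Pet Insurance — status temporary ✓; service 62 days < 6 months (≈180 days) ✗ → not eligible.
Home Office Allowance — status temporary ✓; service 62 days ≥ 6 weeks (≈42 days) ✓; dept HR ✓ → eligible.
Remote Work Stipend — service 62 days ≥ 30 days ✓; rating 5 ≥ 3 ✓; dept HR ✗ → not eligible.
Supplemental Life Insurance — site Lyon ✗ (not Madison, Boise, or Albany) → not eligible.
Employee Assistance Program — status temporary ✗ (excluded) → not eligible.

Home Office Allowance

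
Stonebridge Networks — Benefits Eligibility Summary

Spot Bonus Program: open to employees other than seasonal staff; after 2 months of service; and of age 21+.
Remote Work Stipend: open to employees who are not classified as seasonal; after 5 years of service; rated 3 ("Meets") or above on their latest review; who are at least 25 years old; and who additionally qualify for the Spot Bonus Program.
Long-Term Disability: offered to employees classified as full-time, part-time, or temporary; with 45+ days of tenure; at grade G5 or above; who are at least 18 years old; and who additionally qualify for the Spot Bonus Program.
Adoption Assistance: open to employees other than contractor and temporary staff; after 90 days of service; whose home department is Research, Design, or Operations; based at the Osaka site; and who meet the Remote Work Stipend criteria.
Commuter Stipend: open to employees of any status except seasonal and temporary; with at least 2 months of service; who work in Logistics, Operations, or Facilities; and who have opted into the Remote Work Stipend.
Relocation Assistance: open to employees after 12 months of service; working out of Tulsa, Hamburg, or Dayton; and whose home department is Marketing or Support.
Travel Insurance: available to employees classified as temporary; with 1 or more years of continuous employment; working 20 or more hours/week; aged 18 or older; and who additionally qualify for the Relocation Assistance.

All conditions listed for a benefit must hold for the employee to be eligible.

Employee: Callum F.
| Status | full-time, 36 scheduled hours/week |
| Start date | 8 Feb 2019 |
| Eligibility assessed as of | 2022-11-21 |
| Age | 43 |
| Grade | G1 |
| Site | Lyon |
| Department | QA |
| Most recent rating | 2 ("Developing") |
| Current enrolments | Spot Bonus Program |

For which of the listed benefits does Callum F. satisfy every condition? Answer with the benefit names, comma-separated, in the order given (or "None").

Service from 8 Feb 2019 to 2022-11-21: 1382 days.
Spot Bonus Program — status full-time ✓ (not excluded); service 1382 days ≥ 2 months (≈60 days) ✓; age 43 ≥ 21 ✓ → eligible.
Remote Work Stipend — status full-time ✓ (not excluded); service 1382 days < 5 years (≈1825 days) ✗ → not eligible.
Long-Term Disability — status full-time ✓; service 1382 days ≥ 45 days ✓; grade G1 < G5 ✗ → not eligible.
Adoption Assistance — status full-time ✓ (not excluded); service 1382 days ≥ 90 days ✓; dept QA ✗ → not eligible.
Commuter Stipend — status full-time ✓ (not excluded); service 1382 days ≥ 2 months (≈60 days) ✓; dept QA ✗ → not eligible.
Relocation Assistance — service 1382 days ≥ 12 months (≈360 days) ✓; site Lyon ✗ (not Tulsa, Hamburg, or Dayton) → not eligible.
Travel Insurance — status full-time ✗ (requires temporary) → not eligible.

Spot Bonus Program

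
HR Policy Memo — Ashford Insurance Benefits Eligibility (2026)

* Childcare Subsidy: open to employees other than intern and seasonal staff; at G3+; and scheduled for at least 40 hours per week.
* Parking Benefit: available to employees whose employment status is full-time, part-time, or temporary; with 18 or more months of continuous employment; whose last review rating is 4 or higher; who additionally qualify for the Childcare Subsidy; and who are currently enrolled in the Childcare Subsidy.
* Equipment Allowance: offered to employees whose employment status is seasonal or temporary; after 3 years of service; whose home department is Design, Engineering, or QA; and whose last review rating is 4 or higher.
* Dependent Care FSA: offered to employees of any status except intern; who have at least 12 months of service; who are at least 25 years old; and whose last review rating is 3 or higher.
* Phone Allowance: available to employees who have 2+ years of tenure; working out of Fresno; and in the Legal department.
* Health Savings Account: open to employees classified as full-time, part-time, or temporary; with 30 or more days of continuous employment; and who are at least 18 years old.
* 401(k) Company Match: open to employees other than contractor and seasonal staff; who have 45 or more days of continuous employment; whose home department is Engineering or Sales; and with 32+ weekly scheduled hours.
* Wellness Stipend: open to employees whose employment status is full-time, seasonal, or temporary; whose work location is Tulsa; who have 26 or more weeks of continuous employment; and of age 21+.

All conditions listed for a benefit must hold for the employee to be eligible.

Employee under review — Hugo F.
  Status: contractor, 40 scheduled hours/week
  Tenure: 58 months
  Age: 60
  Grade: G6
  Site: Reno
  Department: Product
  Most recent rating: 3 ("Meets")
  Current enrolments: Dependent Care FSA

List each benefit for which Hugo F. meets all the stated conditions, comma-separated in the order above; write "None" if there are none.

Childcare Subsidy — status contractor ✓ (not excluded); grade G6 ≥ G3 ✓; 40 hrs/wk ≥ 40 ✓ → eligible.
Parking Benefit — status contractor ✗ (requires full-time, part-time, or temporary) → not eligible.
Equipment Allowance — status contractor ✗ (requires seasonal or temporary) → not eligible.
Dependent Care FSA — status contractor ✓ (not excluded); service 58 months ≥ 12 months ✓; age 60 ≥ 25 ✓; rating 3 ≥ 3 ✓ → eligible.
Phone Allowance — service 58 months ≥ 2 years (≈730 days) ✓; site Reno ✗ (not Fresno) → not eligible.
Health Savings Account — status contractor ✗ (requires full-time, part-time, or temporary) → not eligible.
401(k) Company Match — status contractor ✗ (excluded) → not eligible.
Wellness Stipend — status contractor ✗ (requires full-time, seasonal, or temporary) → not eligible.

Childcare Subsidy, Dependent Care FSA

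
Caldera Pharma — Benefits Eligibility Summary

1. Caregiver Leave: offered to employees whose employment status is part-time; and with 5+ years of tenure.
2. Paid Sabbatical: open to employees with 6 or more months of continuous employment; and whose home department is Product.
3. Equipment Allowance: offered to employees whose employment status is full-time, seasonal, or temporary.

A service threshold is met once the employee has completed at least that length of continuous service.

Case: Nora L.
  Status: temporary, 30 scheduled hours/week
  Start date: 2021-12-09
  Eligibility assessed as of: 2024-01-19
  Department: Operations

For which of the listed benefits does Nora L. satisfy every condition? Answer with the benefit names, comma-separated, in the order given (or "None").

Equipment Allowance

Service from 2021-12-09 to 2024-01-19: 771 days.
Caregiver Leave — status temporary ✗ (requires part-time) → not eligible.
Paid Sabbatical — service 771 days ≥ 6 months (≈180 days) ✓; dept Operations ✗ → not eligible.
Equipment Allowance — status temporary ✓ → eligible.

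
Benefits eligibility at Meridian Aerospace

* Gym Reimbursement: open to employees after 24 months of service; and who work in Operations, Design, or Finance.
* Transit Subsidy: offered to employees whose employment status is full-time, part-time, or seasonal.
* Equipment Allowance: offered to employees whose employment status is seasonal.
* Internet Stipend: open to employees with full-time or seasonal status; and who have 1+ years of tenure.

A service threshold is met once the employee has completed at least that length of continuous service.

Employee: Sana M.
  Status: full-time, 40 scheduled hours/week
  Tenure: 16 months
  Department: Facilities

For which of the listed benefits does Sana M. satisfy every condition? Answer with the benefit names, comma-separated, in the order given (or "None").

Transit Subsidy, Internet Stipend

Gym Reimbursement — service 16 months < 24 months ✗ → not eligible.
Transit Subsidy — status full-time ✓ → eligible.
Equipment Allowance — status full-time ✗ (requires seasonal) → not eligible.
Internet Stipend — status full-time ✓; service 16 months ≥ 1 year (≈365 days) ✓ → eligible.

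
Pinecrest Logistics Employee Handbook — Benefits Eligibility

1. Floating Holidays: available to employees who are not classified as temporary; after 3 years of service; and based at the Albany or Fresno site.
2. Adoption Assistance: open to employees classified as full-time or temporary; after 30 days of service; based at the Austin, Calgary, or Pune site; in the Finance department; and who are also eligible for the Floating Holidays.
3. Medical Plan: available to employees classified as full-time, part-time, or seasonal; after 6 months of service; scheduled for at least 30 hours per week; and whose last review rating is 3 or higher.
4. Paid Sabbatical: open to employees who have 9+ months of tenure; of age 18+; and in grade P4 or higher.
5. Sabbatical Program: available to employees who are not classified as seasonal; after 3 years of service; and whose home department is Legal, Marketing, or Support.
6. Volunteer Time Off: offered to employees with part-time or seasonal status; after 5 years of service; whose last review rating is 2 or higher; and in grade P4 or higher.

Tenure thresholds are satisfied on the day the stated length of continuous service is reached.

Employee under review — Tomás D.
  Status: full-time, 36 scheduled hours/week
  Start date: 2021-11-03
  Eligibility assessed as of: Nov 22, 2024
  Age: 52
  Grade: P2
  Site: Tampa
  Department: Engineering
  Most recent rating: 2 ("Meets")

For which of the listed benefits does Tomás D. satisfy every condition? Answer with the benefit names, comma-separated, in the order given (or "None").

Service from 2021-11-03 to Nov 22, 2024: 1115 days.
Floating Holidays — status full-time ✓ (not excluded); service 1115 days ≥ 3 years (≈1095 days) ✓; site Tampa ✗ (not Albany or Fresno) → not eligible.
Adoption Assistance — status full-time ✓; service 1115 days ≥ 30 days ✓; site Tampa ✗ (not Austin, Calgary, or Pune) → not eligible.
Medical Plan — status full-time ✓; service 1115 days ≥ 6 months (≈180 days) ✓; 36 hrs/wk ≥ 30 ✓; rating 2 < 3 ✗ → not eligible.
Paid Sabbatical — service 1115 days ≥ 9 months (≈270 days) ✓; age 52 ≥ 18 ✓; grade P2 < P4 ✗ → not eligible.
Sabbatical Program — status full-time ✓ (not excluded); service 1115 days ≥ 3 years (≈1095 days) ✓; dept Engineering ✗ → not eligible.
Volunteer Time Off — status full-time ✗ (requires part-time or seasonal) → not eligible.

None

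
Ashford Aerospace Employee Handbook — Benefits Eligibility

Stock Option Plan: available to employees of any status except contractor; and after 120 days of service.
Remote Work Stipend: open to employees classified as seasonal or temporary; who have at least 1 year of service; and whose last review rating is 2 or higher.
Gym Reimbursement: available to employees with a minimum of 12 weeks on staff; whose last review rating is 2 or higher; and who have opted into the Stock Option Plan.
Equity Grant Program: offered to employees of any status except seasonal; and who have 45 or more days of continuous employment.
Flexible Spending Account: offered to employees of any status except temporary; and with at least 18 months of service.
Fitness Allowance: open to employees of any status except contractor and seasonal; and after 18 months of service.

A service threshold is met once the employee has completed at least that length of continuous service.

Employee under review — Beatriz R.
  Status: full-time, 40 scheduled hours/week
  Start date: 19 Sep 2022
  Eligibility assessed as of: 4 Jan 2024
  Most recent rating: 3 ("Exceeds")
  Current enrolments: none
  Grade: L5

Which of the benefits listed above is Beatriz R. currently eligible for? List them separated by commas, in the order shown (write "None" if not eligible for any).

Stock Option Plan, Equity Grant Program

Service from 19 Sep 2022 to 4 Jan 2024: 472 days.
Stock Option Plan — status full-time ✓ (not excluded); service 472 days ≥ 120 days ✓ → eligible.
Remote Work Stipend — status full-time ✗ (requires seasonal or temporary) → not eligible.
Gym Reimbursement — service 472 days ≥ 12 weeks (≈84 days) ✓; rating 3 ≥ 2 ✓; not enrolled in Stock Option Plan ✗ → not eligible.
Equity Grant Program — status full-time ✓ (not excluded); service 472 days ≥ 45 days ✓ → eligible.
Flexible Spending Account — status full-time ✓ (not excluded); service 472 days < 18 months (≈540 days) ✗ → not eligible.
Fitness Allowance — status full-time ✓ (not excluded); service 472 days < 18 months (≈540 days) ✗ → not eligible.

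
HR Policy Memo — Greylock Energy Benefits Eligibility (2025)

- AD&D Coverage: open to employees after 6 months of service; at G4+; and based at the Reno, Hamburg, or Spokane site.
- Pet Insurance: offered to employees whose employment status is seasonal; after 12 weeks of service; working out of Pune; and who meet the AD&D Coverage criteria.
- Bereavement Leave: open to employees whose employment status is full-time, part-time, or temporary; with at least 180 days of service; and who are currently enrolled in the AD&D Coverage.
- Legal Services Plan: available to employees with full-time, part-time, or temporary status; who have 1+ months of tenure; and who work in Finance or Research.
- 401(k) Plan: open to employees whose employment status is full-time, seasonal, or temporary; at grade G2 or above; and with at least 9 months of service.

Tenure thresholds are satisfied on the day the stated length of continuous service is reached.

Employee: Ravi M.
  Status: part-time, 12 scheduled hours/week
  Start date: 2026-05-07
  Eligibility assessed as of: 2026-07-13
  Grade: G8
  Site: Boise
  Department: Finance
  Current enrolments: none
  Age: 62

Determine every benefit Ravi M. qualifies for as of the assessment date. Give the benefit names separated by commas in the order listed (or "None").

Service from 2026-05-07 to 2026-07-13: 67 days.
AD&D Coverage — service 67 days < 6 months (≈180 days) ✗ → not eligible.
Pet Insurance — status part-time ✗ (requires seasonal) → not eligible.
Bereavement Leave — status part-time ✓; service 67 days < 180 days ✗ → not eligible.
Legal Services Plan — status part-time ✓; service 67 days ≥ 1 month (≈30 days) ✓; dept Finance ✓ → eligible.
401(k) Plan — status part-time ✗ (requires full-time, seasonal, or temporary) → not eligible.

Legal Services Plan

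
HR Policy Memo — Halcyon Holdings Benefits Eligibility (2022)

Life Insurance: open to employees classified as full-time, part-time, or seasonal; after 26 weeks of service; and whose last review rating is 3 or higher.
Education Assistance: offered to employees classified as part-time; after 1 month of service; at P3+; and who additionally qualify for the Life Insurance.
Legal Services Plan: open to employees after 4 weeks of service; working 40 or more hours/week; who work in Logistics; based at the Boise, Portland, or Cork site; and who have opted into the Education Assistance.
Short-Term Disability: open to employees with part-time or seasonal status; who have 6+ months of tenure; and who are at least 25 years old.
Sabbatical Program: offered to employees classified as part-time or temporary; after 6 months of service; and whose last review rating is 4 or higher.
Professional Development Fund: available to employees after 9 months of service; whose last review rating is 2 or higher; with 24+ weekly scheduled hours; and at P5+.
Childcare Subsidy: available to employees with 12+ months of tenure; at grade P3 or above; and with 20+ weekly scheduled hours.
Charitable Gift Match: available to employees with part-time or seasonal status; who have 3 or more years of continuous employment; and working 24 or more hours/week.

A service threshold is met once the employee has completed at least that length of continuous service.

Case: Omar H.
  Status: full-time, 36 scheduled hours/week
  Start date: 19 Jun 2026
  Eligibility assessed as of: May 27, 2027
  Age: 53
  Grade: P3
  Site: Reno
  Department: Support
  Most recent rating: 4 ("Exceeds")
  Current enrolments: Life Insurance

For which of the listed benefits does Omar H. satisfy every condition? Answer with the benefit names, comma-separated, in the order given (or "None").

Life Insurance

Service from 19 Jun 2026 to May 27, 2027: 342 days.
Life Insurance — status full-time ✓; service 342 days ≥ 26 weeks (≈182 days) ✓; rating 4 ≥ 3 ✓ → eligible.
Education Assistance — status full-time ✗ (requires part-time) → not eligible.
Legal Services Plan — service 342 days ≥ 4 weeks (≈28 days) ✓; 36 hrs/wk < 40 ✗ → not eligible.
Short-Term Disability — status full-time ✗ (requires part-time or seasonal) → not eligible.
Sabbatical Program — status full-time ✗ (requires part-time or temporary) → not eligible.
Professional Development Fund — service 342 days ≥ 9 months (≈270 days) ✓; rating 4 ≥ 2 ✓; 36 hrs/wk ≥ 24 ✓; grade P3 < P5 ✗ → not eligible.
Childcare Subsidy — service 342 days < 12 months (≈360 days) ✗ → not eligible.
Charitable Gift Match — status full-time ✗ (requires part-time or seasonal) → not eligible.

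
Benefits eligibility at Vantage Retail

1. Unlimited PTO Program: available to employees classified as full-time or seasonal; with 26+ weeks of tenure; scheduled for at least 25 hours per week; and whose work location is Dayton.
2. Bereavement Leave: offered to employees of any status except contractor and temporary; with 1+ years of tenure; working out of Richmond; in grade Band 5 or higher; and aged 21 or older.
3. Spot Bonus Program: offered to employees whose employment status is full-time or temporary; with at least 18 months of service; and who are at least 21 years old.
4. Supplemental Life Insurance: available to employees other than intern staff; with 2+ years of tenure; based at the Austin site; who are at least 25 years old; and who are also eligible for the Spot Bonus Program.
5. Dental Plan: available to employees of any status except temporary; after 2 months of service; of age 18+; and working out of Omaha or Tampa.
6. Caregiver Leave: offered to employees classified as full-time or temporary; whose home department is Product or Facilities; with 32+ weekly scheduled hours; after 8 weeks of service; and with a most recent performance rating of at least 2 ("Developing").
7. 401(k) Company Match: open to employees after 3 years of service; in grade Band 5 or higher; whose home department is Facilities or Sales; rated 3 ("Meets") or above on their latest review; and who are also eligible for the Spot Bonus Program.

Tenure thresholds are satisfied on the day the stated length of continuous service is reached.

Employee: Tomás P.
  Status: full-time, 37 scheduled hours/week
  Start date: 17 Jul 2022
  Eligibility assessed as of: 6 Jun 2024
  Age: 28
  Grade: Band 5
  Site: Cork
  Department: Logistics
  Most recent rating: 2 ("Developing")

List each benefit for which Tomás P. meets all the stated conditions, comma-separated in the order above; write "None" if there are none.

Spot Bonus Program

Service from 17 Jul 2022 to 6 Jun 2024: 690 days.
Unlimited PTO Program — status full-time ✓; service 690 days ≥ 26 weeks (≈182 days) ✓; 37 hrs/wk ≥ 25 ✓; site Cork ✗ (not Dayton) → not eligible.
Bereavement Leave — status full-time ✓ (not excluded); service 690 days ≥ 1 year (≈365 days) ✓; site Cork ✗ (not Richmond) → not eligible.
Spot Bonus Program — status full-time ✓; service 690 days ≥ 18 months (≈540 days) ✓; age 28 ≥ 21 ✓ → eligible.
Supplemental Life Insurance — status full-time ✓ (not excluded); service 690 days < 2 years (≈730 days) ✗ → not eligible.
Dental Plan — status full-time ✓ (not excluded); service 690 days ≥ 2 months (≈60 days) ✓; age 28 ≥ 18 ✓; site Cork ✗ (not Omaha or Tampa) → not eligible.
Caregiver Leave — status full-time ✓; dept Logistics ✗ → not eligible.
401(k) Company Match — service 690 days < 3 years (≈1095 days) ✗ → not eligible.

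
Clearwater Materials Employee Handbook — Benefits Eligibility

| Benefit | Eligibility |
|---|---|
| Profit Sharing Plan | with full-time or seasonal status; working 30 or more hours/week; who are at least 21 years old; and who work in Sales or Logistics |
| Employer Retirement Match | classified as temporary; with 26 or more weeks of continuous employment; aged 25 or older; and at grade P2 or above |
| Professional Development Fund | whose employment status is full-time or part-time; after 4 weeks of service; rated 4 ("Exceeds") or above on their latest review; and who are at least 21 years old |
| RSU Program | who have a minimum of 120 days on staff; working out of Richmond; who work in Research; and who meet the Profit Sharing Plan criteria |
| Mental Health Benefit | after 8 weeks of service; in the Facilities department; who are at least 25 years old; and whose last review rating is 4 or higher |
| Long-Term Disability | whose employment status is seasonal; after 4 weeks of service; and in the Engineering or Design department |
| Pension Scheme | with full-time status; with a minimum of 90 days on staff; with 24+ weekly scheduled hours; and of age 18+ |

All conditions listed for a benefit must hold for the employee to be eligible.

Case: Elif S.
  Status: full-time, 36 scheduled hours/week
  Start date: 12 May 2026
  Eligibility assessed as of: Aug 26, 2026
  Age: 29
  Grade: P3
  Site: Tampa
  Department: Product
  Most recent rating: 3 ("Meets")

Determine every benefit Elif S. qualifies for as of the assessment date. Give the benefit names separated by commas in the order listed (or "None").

Service from 12 May 2026 to Aug 26, 2026: 106 days.
Profit Sharing Plan — status full-time ✓; 36 hrs/wk ≥ 30 ✓; age 29 ≥ 21 ✓; dept Product ✗ → not eligible.
Employer Retirement Match — status full-time ✗ (requires temporary) → not eligible.
Professional Development Fund — status full-time ✓; service 106 days ≥ 4 weeks (≈28 days) ✓; rating 3 < 4 ✗ → not eligible.
RSU Program — service 106 days < 120 days ✗ → not eligible.
Mental Health Benefit — service 106 days ≥ 8 weeks (≈56 days) ✓; dept Product ✗ → not eligible.
Long-Term Disability — status full-time ✗ (requires seasonal) → not eligible.
Pension Scheme — status full-time ✓; service 106 days ≥ 90 days ✓; 36 hrs/wk ≥ 24 ✓; age 29 ≥ 18 ✓ → eligible.

Pension Scheme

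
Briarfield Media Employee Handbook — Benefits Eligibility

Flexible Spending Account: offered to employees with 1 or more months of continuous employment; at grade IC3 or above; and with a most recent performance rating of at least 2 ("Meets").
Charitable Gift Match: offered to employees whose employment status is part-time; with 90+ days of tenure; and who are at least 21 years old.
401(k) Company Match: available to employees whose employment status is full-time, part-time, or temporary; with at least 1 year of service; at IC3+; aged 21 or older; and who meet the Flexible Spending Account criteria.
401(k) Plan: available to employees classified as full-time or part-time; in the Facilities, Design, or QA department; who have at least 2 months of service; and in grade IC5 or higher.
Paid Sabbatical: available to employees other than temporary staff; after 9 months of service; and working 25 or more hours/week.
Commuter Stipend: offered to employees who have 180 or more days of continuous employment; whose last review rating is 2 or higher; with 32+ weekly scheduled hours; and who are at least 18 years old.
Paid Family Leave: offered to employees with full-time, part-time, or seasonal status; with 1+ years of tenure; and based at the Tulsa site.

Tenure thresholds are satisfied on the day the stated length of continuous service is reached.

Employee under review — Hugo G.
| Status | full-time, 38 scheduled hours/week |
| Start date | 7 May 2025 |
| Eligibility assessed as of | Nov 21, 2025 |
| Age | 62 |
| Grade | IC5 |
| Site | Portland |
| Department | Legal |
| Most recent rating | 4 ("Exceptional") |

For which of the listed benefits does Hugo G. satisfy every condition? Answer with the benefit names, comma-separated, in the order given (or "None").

Service from 7 May 2025 to Nov 21, 2025: 198 days.
Flexible Spending Account — service 198 days ≥ 1 month (≈30 days) ✓; grade IC5 ≥ IC3 ✓; rating 4 ≥ 2 ✓ → eligible.
Charitable Gift Match — status full-time ✗ (requires part-time) → not eligible.
401(k) Company Match — status full-time ✓; service 198 days < 1 year (≈365 days) ✗ → not eligible.
401(k) Plan — status full-time ✓; dept Legal ✗ → not eligible.
Paid Sabbatical — status full-time ✓ (not excluded); service 198 days < 9 months (≈270 days) ✗ → not eligible.
Commuter Stipend — service 198 days ≥ 180 days ✓; rating 4 ≥ 2 ✓; 38 hrs/wk ≥ 32 ✓; age 62 ≥ 18 ✓ → eligible.
Paid Family Leave — status full-time ✓; service 198 days < 1 year (≈365 days) ✗ → not eligible.

Flexible Spending Account, Commuter Stipend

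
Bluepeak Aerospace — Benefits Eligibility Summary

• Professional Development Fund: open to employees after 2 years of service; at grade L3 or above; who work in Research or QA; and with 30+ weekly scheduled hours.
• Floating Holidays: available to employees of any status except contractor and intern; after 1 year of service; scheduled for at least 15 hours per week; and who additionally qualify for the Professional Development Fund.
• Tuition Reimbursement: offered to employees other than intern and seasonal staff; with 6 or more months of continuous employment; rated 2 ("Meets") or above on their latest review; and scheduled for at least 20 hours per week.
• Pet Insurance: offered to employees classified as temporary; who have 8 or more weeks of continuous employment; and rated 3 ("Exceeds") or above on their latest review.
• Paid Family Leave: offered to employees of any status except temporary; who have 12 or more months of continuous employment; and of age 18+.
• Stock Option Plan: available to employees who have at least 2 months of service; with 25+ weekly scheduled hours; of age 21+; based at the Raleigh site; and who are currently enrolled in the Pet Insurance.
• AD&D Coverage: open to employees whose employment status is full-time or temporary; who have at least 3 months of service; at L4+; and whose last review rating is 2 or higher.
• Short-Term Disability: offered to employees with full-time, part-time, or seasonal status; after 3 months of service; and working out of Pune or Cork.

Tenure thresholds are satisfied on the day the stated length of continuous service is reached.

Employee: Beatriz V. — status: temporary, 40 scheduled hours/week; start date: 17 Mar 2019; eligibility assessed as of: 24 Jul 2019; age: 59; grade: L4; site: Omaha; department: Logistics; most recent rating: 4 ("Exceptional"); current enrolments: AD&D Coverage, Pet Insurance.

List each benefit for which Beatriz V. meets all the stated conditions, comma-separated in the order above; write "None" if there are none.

Service from 17 Mar 2019 to 24 Jul 2019: 129 days.
Professional Development Fund — service 129 days < 2 years (≈730 days) ✗ → not eligible.
Floating Holidays — status temporary ✓ (not excluded); service 129 days < 1 year (≈365 days) ✗ → not eligible.
Tuition Reimbursement — status temporary ✓ (not excluded); service 129 days < 6 months (≈180 days) ✗ → not eligible.
Pet Insurance — status temporary ✓; service 129 days ≥ 8 weeks (≈56 days) ✓; rating 4 ≥ 3 ✓ → eligible.
Paid Family Leave — status temporary ✗ (excluded) → not eligible.
Stock Option Plan — service 129 days ≥ 2 months (≈60 days) ✓; 40 hrs/wk ≥ 25 ✓; age 59 ≥ 21 ✓; site Omaha ✗ (not Raleigh) → not eligible.
AD&D Coverage — status temporary ✓; service 129 days ≥ 3 months (≈90 days) ✓; grade L4 ≥ L4 ✓; rating 4 ≥ 2 ✓ → eligible.
Short-Term Disability — status temporary ✗ (requires full-time, part-time, or seasonal) → not eligible.

Pet Insurance, AD&D Coverage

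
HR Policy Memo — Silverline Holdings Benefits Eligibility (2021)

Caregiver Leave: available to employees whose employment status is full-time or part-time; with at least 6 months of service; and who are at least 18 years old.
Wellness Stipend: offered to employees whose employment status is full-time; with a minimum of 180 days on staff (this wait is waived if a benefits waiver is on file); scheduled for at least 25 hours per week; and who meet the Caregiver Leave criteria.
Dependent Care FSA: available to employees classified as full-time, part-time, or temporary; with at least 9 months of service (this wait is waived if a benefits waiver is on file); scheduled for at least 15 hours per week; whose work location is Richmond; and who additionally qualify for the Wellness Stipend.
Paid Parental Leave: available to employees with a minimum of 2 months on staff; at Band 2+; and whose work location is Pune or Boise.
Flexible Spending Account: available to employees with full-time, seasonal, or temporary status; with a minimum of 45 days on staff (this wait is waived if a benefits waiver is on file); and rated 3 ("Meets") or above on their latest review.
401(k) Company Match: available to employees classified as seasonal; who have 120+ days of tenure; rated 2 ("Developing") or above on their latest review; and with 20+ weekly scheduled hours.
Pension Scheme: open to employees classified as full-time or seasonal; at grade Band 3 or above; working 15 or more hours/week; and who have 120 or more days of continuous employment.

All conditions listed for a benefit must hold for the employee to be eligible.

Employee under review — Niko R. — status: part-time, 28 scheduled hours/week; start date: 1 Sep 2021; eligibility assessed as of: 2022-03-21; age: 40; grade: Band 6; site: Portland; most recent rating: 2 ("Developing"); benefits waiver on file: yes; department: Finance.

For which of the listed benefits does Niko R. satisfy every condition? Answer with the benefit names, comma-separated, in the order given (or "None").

Service from 1 Sep 2021 to 2022-03-21: 201 days.
Caregiver Leave — status part-time ✓; service 201 days ≥ 6 months (≈180 days) ✓; age 40 ≥ 18 ✓ → eligible.
Wellness Stipend — status part-time ✗ (requires full-time) → not eligible.
Dependent Care FSA — status part-time ✓; benefits waiver on file ✓; 28 hrs/wk ≥ 15 ✓; site Portland ✗ (not Richmond) → not eligible.
Paid Parental Leave — service 201 days ≥ 2 months (≈60 days) ✓; grade Band 6 ≥ Band 2 ✓; site Portland ✗ (not Pune or Boise) → not eligible.
Flexible Spending Account — status part-time ✗ (requires full-time, seasonal, or temporary) → not eligible.
401(k) Company Match — status part-time ✗ (requires seasonal) → not eligible.
Pension Scheme — status part-time ✗ (requires full-time or seasonal) → not eligible.

Caregiver Leave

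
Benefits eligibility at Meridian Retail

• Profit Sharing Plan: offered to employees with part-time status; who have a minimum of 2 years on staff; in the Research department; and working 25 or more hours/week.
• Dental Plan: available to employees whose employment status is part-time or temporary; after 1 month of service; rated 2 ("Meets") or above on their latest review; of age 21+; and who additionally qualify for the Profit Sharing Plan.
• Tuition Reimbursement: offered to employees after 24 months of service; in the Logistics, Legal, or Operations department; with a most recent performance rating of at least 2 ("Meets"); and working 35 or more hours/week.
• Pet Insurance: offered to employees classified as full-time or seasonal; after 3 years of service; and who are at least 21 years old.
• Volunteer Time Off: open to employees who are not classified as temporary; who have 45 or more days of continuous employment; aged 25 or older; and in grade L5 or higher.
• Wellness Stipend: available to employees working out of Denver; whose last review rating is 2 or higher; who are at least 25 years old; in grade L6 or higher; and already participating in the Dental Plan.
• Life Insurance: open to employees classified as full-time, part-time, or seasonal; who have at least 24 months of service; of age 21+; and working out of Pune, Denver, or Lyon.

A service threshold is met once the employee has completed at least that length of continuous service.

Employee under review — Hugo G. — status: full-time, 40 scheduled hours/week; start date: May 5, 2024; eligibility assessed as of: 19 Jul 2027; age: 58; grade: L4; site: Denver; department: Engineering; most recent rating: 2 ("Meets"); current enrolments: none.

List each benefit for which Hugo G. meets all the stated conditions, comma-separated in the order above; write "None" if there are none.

Service from May 5, 2024 to 19 Jul 2027: 1170 days.
Profit Sharing Plan — status full-time ✗ (requires part-time) → not eligible.
Dental Plan — status full-time ✗ (requires part-time or temporary) → not eligible.
Tuition Reimbursement — service 1170 days ≥ 24 months (≈720 days) ✓; dept Engineering ✗ → not eligible.
Pet Insurance — status full-time ✓; service 1170 days ≥ 3 years (≈1095 days) ✓; age 58 ≥ 21 ✓ → eligible.
Volunteer Time Off — status full-time ✓ (not excluded); service 1170 days ≥ 45 days ✓; age 58 ≥ 25 ✓; grade L4 < L5 ✗ → not eligible.
Wellness Stipend — site Denver ✓; rating 2 ≥ 2 ✓; age 58 ≥ 25 ✓; grade L4 < L6 ✗ → not eligible.
Life Insurance — status full-time ✓; service 1170 days ≥ 24 months (≈720 days) ✓; age 58 ≥ 21 ✓; site Denver ✓ → eligible.

Pet Insurance, Life Insurance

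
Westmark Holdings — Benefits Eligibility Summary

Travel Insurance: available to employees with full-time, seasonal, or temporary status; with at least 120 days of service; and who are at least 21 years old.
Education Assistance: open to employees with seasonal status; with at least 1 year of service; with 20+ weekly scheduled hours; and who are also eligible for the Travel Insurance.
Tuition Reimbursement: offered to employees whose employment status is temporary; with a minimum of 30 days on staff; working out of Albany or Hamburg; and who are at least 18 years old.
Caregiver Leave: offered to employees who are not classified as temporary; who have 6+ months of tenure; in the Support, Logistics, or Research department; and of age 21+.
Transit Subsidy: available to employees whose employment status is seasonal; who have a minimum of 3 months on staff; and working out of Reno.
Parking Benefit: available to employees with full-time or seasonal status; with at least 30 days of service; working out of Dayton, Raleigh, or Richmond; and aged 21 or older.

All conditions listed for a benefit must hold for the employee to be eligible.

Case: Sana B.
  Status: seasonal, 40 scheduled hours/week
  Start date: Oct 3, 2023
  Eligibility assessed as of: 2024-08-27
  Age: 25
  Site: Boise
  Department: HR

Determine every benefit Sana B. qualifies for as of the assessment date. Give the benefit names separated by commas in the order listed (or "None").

Travel Insurance

Service from Oct 3, 2023 to 2024-08-27: 329 days.
Travel Insurance — status seasonal ✓; service 329 days ≥ 120 days ✓; age 25 ≥ 21 ✓ → eligible.
Education Assistance — status seasonal ✓; service 329 days < 1 year (≈365 days) ✗ → not eligible.
Tuition Reimbursement — status seasonal ✗ (requires temporary) → not eligible.
Caregiver Leave — status seasonal ✓ (not excluded); service 329 days ≥ 6 months (≈180 days) ✓; dept HR ✗ → not eligible.
Transit Subsidy — status seasonal ✓; service 329 days ≥ 3 months (≈90 days) ✓; site Boise ✗ (not Reno) → not eligible.
Parking Benefit — status seasonal ✓; service 329 days ≥ 30 days ✓; site Boise ✗ (not Dayton, Raleigh, or Richmond) → not eligible.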